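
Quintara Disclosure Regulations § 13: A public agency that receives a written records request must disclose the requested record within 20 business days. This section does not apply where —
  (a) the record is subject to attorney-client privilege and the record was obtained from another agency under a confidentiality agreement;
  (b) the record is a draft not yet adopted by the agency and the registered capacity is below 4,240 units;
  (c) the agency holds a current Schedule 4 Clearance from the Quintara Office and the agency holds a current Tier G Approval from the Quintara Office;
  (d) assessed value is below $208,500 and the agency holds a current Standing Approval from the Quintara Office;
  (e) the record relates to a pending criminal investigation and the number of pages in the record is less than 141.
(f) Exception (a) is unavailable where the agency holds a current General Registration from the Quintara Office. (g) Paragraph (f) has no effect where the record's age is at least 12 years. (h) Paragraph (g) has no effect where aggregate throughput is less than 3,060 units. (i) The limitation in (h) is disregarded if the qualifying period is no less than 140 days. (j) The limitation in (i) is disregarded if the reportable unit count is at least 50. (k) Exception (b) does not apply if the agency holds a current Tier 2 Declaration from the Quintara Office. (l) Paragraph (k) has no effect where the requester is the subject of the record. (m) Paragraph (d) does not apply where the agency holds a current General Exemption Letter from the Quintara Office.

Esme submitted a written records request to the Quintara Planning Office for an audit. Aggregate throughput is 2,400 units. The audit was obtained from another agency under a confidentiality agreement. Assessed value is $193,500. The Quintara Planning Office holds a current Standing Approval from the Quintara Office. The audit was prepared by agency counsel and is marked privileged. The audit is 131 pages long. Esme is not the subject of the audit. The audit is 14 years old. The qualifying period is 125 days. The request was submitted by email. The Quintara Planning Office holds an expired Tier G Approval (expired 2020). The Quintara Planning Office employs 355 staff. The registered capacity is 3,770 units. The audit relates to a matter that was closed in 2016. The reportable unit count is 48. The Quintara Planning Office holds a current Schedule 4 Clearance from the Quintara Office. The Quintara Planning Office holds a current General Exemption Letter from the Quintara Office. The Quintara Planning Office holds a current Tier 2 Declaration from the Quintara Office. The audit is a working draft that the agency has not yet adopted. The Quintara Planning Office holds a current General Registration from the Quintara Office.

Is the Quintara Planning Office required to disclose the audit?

Exception (a) is satisfied on its face — the audit is privileged; the audit was obtained under a confidentiality agreement. But applying paragraphs (f)–(j): (f) operates against (a): a current General Registration is held. (g) applies (the record's age is 14 years, meeting the 12 years threshold), but yields to (h): (h) is engaged — aggregate throughput is 2,400 units, less than the 3,060 units limit. (i), which would lift (h), is inapplicable — the qualifying period is 125 days, short of 140 days. So (a) is unavailable.
All of (b)'s requirements are met (the audit is an unadopted draft; the registered capacity is 3,770 units, below the 4,240 units limit). However, paragraphs (k)–(l) must be considered: (k) operates against (b): a current Tier 2 Declaration is held. (l) is not triggered (Esme is not the subject of the audit), so (k) stands. Exception (b) does not apply.
Exception (c) requires that the agency holds a current Tier G Approval from the Quintara Office; but the Tier G Approval is not current, so (c) is unavailable.
Exception (d): assessed value is $193,500, below the $208,500 limit; a current Standing Approval is held — every condition holds. Turning to paragraph (m): (m) applies — a current General Exemption Letter is held. So (d) is unavailable.
Exception (e) requires that the record relates to a pending criminal investigation; but the audit relates to a closed matter, so (e) is unavailable.
No exception is made out. the Quintara Planning Office falls within the general rule.

Yes — the Quintara Planning Office must disclose the audit.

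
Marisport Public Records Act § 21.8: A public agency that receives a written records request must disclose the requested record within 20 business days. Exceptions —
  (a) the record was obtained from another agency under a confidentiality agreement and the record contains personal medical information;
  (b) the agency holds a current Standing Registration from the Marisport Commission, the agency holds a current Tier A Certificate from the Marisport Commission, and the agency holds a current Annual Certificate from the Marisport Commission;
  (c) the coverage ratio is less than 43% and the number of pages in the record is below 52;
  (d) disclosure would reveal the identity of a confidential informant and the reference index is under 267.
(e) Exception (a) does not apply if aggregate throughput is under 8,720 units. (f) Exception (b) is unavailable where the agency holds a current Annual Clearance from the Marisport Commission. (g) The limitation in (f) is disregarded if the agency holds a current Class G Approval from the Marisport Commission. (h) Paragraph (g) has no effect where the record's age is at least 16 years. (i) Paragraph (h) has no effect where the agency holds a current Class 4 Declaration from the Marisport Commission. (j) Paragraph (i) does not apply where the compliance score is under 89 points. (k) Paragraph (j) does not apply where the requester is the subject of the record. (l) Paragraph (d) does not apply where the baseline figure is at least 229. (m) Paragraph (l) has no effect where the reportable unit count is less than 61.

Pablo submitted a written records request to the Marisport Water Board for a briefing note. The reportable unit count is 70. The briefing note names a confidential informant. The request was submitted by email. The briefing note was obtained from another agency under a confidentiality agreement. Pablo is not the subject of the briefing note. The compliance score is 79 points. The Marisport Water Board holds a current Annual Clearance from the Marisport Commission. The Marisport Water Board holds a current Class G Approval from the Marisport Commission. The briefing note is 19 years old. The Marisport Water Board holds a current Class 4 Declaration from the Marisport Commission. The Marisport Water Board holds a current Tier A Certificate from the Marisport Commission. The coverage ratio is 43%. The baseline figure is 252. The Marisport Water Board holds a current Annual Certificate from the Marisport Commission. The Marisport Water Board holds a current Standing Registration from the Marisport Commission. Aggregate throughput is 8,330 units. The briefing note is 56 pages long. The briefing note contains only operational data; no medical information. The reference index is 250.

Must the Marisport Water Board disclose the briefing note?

Exception (a) requires that the record contains personal medical information; but the briefing note contains only operational data, so (a) is unavailable.
Exception (b): a current Standing Registration is held; a current Tier A Certificate is held; a current Annual Certificate is held — every condition holds. But applying paragraphs (f)–(k): (f) operates against (b): a current Annual Clearance is held. (g) applies (a current Class G Approval is held), but is displaced by (h): (h) operates against (g): the record's age is 19 years, meeting the 16 years threshold. (i) would limit (h) — a current Class 4 Declaration is held — but (j) sets (i) aside: (j) applies — the compliance score is 79 points, under the 89 points limit. (k) is not triggered (Pablo is not the subject of the briefing note), so (j) stands. So (b) is unavailable.
Exception (c) fails — the coverage ratio is 43%, not less than 43%.
Exception (d) is satisfied on its face — the briefing note names a confidential informant; the reference index is 250, under the 267 limit. Turning to paragraphs (l)–(m): (l) operates against (d): the baseline figure is 252, meeting the 229 threshold. (m) does not operate here (the reportable unit count is 70, not less than 61), so (l) stands. (d) is therefore removed.
None of the exceptions is available; § 21.8 applies in full.

Yes — the Marisport Water Board must disclose the briefing note.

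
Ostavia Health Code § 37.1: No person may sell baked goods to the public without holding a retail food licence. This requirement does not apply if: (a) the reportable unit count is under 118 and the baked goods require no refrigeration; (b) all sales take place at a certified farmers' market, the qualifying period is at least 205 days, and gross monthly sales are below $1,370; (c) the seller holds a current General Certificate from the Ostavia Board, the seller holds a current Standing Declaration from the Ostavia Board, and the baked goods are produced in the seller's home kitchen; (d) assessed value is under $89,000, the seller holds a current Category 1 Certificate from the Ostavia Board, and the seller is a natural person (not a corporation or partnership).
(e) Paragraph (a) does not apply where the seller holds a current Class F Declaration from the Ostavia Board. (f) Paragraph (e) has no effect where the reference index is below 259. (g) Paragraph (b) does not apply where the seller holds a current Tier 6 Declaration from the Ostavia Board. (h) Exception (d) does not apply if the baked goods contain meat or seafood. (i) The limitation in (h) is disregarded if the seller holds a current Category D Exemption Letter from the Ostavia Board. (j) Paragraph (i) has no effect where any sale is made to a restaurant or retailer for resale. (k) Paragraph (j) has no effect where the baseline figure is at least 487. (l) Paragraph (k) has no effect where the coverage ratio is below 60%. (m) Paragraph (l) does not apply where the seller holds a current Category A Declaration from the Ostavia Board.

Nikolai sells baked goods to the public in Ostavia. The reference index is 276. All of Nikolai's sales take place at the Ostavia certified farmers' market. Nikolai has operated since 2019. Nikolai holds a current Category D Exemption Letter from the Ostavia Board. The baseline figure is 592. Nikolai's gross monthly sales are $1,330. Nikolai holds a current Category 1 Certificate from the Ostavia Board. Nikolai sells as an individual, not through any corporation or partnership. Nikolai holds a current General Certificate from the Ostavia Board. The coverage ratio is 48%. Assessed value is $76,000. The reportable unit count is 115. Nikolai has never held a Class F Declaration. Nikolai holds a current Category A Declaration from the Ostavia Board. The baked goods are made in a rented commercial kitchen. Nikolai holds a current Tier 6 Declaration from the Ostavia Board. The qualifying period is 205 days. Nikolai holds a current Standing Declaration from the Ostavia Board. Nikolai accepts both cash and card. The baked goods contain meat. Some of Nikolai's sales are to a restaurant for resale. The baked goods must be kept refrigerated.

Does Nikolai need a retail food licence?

No — exception (d) applies; Nikolai is not required to hold a retail food licence.

Exception (a) does not apply: the baked goods require refrigeration.
All of (b)'s requirements are met (all sales are at a certified farmers' market; the qualifying period is 205 days, meeting the 205 days threshold; gross monthly sales are $1,330, below the $1,370 limit). But: (g) applies — a current Tier 6 Declaration is held. So (b) is unavailable.
Exception (c) fails — the baked goods are made in a commercial kitchen, not a home kitchen.
Exception (d) is satisfied on its face — assessed value is $76,000, under the $89,000 limit; a current Category 1 Certificate is held; the seller is a natural person. Considering the limiting provisions: (h) is engaged (the baked goods contain meat), but is itself disapplied by (i): (i) operates against (h): a current Category D Exemption Letter is held. (j) would limit (i) — some sales are to a restaurant for resale — but (k) sets (j) aside: (k) operates — the baseline figure is 592, meeting the 487 threshold. (l) is triggered (the coverage ratio is 48%, below the 60% limit), but is overridden by (m): (m) operates — a current Category A Declaration is held. (d) remains available.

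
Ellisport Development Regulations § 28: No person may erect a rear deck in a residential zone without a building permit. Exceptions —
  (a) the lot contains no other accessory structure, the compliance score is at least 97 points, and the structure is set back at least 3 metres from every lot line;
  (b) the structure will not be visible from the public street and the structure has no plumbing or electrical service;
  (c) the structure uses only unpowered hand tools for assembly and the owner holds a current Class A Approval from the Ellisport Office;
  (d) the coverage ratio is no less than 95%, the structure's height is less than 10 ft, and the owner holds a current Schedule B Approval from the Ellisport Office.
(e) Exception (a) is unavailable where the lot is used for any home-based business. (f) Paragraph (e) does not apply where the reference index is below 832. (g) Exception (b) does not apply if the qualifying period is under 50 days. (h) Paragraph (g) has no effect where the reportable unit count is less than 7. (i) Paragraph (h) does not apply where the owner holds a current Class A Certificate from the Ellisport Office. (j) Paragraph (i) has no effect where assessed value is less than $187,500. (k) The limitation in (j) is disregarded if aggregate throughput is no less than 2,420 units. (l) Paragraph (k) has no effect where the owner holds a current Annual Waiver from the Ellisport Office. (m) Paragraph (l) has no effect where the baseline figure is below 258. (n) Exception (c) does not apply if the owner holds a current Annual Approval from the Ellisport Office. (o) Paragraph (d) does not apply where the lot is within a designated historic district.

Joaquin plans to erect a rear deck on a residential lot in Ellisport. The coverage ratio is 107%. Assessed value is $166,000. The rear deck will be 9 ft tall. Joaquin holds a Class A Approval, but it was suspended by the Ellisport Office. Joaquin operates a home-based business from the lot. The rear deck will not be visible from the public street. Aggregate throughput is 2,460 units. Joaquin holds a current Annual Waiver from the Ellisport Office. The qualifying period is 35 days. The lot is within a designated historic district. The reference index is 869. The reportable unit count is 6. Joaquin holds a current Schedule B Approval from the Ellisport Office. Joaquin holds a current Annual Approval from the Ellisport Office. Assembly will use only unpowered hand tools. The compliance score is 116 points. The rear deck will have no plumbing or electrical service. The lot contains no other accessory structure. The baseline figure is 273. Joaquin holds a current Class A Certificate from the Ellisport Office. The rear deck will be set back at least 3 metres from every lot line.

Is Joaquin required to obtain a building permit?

No — exception (b) applies; Joaquin does not need a building permit.

All of (a)'s requirements are met (the lot has no other accessory structure; the compliance score is 116 points, meeting the 97 points threshold; the setback is at least 3 m on every side). But: (e) operates against (a): a home-based business operates on the lot. (f), which would lift (e), does not operate here — the reference index is 869, not below 832. (a) is therefore removed.
All of (b)'s requirements are met (the structure will not be visible from the street; there is no plumbing or electrical service). Applying paragraphs (g)–(m): (g) is triggered (the qualifying period is 35 days, under the 50 days limit), but is displaced by (h): (h) operates against (g): the reportable unit count is 6, less than the 7 limit. (i) would limit (h) — a current Class A Certificate is held — but (j) sets (i) aside: (j) operates against (i): assessed value is $166,000, less than the $187,500 limit. (k) would limit (j) — aggregate throughput is 2,460 units, meeting the 2,420 units threshold — but (l) sets (k) aside: (l) operates against (k): a current Annual Waiver is held. (m) is not engaged (the baseline figure is 273, not below 258), so (l) stands. (b) remains available.
Exception (c) requires that the owner holds a current Class A Approval from the Ellisport Office; but no current Class A Approval is held, so (c) is unavailable.
Exception (d) is satisfied on its face — the coverage ratio is 107%, meeting the 95% threshold; the structure's height is 9 ft, less than the 10 ft limit; a current Schedule B Approval is held. However, paragraph (o) must be considered: (o) is triggered — the lot is in a historic district. So (d) is unavailable.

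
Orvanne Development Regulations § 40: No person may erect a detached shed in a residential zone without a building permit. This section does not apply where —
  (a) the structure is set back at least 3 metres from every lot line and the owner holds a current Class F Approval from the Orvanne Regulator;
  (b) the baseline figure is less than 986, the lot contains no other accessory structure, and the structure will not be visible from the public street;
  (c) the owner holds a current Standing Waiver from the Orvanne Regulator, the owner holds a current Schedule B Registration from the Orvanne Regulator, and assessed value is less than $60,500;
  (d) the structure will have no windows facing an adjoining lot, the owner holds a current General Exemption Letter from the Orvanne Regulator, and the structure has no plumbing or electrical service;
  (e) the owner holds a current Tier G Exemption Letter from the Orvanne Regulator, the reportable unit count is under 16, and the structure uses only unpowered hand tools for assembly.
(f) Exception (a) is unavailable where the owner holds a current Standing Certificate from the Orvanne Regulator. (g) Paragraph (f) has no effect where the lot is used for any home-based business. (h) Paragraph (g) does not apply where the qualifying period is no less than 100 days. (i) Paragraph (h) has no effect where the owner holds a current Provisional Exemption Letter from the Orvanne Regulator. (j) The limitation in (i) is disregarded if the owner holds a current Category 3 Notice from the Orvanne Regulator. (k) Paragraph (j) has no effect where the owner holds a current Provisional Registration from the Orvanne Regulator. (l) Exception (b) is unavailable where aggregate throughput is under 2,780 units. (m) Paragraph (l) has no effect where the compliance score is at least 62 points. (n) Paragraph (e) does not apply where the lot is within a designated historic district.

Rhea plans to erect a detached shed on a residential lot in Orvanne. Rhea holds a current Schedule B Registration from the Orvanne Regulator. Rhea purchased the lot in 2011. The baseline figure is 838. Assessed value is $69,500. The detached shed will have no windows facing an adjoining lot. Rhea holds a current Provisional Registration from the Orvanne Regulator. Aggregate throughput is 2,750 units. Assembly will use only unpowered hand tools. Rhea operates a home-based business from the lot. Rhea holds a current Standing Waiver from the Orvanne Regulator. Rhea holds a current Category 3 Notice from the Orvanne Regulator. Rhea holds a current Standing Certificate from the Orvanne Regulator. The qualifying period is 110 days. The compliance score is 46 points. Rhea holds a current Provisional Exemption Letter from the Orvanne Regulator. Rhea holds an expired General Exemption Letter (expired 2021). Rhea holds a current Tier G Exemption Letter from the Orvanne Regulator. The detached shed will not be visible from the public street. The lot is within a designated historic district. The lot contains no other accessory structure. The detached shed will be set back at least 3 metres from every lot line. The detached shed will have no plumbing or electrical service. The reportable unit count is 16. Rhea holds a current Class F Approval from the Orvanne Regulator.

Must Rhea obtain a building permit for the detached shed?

No — exception (a) applies; Rhea does not need a building permit.

All of (a)'s requirements are met (the setback is at least 3 m on every side; a current Class F Approval is held). Under paragraphs (f)–(k): (f) would limit (a) — a current Standing Certificate is held — but (g) sets (f) aside: (g) applies — a home-based business operates on the lot. (h) operates (the qualifying period is 110 days, meeting the 100 days threshold), but is overridden by (i): (i) operates against (h): a current Provisional Exemption Letter is held. (j) operates (a current Category 3 Notice is held), but is itself disapplied by (k): (k) operates — a current Provisional Registration is held. (a) remains available.
Exception (b) is satisfied on its face — the baseline figure is 838, less than the 986 limit; the lot has no other accessory structure; the structure will not be visible from the street. But applying paragraphs (l)–(m): (l) operates against (b): aggregate throughput is 2,750 units, under the 2,780 units limit. (m), which would lift (l), does not operate here — the compliance score is 46 points, short of 62 points. Exception (b) does not apply.
Exception (c) does not apply: assessed value is $69,500, not less than $60,500.
Exception (d) does not apply: the General Exemption Letter is not current.
Exception (e) requires that the reportable unit count is under 16; but the reportable unit count is 16, not under 16, so (e) is unavailable.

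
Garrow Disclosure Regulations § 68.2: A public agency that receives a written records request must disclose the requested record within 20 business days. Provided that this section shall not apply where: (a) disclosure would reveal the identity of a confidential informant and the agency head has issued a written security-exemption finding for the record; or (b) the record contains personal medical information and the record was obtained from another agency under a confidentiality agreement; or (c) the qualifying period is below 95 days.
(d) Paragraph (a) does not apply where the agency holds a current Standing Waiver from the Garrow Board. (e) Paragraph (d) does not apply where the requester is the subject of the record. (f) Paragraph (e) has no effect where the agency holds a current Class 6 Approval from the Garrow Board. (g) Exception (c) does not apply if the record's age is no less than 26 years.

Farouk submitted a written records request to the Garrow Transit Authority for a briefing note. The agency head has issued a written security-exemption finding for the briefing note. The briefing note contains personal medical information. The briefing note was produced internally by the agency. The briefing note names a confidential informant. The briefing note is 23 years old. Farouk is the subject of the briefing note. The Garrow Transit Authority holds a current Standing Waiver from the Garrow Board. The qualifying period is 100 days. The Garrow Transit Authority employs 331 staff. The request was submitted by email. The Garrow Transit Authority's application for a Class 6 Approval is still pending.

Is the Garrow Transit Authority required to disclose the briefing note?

No — exception (a) applies; the Garrow Transit Authority is not required to disclose the briefing note.

Exception (a) is satisfied on its face — the briefing note names a confidential informant; a written security-exemption finding has been issued. Considering the limiting provisions: (d) is engaged (a current Standing Waiver is held), but yields to (e): (e) applies — Farouk is the subject of the briefing note. (f) is not engaged (no current Class 6 Approval is held), so (e) stands. Exception (a) stands.
Exception (b) fails — the briefing note was produced internally.
Exception (c) fails — the qualifying period is 100 days, not below 95 days.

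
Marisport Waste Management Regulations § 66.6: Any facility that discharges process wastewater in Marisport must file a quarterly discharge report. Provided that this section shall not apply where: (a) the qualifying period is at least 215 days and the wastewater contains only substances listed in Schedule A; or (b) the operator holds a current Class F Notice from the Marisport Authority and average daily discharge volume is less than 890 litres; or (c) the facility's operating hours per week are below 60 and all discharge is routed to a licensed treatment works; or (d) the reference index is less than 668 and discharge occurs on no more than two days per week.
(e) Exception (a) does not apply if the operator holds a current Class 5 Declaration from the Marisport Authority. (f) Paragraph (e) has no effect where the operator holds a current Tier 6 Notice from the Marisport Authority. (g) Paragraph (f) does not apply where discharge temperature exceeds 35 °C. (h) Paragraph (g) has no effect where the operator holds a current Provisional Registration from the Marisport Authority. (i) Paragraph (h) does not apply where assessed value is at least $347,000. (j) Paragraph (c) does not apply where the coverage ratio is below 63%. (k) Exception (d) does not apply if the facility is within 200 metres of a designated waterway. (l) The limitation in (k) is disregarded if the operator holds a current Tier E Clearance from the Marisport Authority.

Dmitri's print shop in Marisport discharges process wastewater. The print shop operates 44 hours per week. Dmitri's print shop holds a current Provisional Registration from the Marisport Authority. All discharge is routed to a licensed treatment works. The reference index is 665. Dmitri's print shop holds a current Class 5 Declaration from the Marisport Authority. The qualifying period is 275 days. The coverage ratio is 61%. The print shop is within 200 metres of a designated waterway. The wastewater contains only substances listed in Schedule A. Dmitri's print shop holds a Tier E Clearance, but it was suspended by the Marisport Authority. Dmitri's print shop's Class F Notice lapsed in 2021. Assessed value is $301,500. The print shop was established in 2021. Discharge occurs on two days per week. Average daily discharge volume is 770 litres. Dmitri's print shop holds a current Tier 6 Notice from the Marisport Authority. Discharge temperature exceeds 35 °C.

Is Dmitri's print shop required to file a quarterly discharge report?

All of (a)'s requirements are met (the qualifying period is 275 days, meeting the 215 days threshold; the wastewater is Schedule-A-only). Considering the limiting provisions: (e) operates (a current Class 5 Declaration is held), but is itself disapplied by (f): (f) is triggered — a current Tier 6 Notice is held. (g) operates (discharge temperature exceeds 35 °C), but yields to (h): (h) operates against (g): a current Provisional Registration is held. (i) does not operate here (assessed value is $301,500, short of $347,000), so (h) stands. Exception (a) stands.
Exception (b) requires that the operator holds a current Class F Notice from the Marisport Authority; but there is no Class F Notice in force, so (b) is unavailable.
Exception (c): the facility's operating hours per week are 44, below the 60 limit; discharge is routed to a licensed treatment works — every condition holds. Turning to paragraph (j): (j) operates against (c): the coverage ratio is 61%, below the 63% limit. Exception (c) does not apply.
Exception (d) is satisfied on its face — the reference index is 665, less than the 668 limit; discharge occurs on no more than two days per week. Turning to paragraphs (k)–(l): (k) is triggered — the print shop is within 200 m of a designated waterway. (l) is not engaged (no current Tier E Clearance is held), so (k) stands. (d) is therefore removed.

No — exception (a) applies; Dmitri's print shop is not required to file a quarterly discharge report.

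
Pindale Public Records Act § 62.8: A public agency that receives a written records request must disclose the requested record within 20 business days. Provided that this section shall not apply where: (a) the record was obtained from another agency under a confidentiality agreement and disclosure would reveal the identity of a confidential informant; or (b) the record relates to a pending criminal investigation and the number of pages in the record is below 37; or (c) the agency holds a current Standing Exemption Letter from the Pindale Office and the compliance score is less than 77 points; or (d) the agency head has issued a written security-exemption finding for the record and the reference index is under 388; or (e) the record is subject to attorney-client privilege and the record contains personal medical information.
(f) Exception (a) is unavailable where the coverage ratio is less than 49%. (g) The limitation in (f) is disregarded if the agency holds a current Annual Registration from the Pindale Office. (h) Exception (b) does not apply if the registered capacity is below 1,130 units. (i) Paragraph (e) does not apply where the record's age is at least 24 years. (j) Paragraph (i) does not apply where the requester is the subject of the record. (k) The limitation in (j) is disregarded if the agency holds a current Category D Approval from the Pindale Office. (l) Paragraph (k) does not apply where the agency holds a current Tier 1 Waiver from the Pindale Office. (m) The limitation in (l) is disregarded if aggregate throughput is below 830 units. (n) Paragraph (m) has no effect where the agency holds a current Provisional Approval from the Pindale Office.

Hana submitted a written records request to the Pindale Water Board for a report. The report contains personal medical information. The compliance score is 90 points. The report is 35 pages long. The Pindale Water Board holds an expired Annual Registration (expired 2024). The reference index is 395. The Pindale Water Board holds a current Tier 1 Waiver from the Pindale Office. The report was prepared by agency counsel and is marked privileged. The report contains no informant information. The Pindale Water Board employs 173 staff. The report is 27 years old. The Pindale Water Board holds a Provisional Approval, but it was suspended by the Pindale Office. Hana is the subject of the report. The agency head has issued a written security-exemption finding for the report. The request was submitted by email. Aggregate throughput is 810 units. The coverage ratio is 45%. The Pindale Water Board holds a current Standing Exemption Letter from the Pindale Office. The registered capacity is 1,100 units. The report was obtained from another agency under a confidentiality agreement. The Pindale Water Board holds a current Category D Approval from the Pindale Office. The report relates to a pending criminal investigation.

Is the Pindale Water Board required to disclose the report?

Exception (a) does not apply: the report contains no informant information.
Exception (b)'s conditions are all satisfied: the report relates to a pending investigation; the number of pages in the record is 35, below the 37 limit. But applying paragraph (h): (h) operates against (b): the registered capacity is 1,100 units, below the 1,130 units limit. (b) is therefore removed.
Exception (c) requires that the compliance score is less than 77 points; but the compliance score is 90 points, not less than 77 points, so (c) is unavailable.
Exception (d) requires that the reference index is under 388; but the reference index is 395, not under 388, so (d) is unavailable.
Exception (e) is satisfied on its face — the report is privileged; the report contains personal medical information. However, paragraphs (i)–(n) must be considered: (i) is engaged — the record's age is 27 years, meeting the 24 years threshold. (j) is engaged (Hana is the subject of the report), but is overridden by (k): (k) operates against (j): a current Category D Approval is held. (l) is engaged (a current Tier 1 Waiver is held), but is itself disapplied by (m): (m) operates against (l): aggregate throughput is 810 units, below the 830 units limit. (n), which would lift (m), does not operate here — no current Provisional Approval is held. (e) is therefore removed.
No exception is made out. the Pindale Water Board falls within the general rule.

Yes — the Pindale Water Board must disclose the report.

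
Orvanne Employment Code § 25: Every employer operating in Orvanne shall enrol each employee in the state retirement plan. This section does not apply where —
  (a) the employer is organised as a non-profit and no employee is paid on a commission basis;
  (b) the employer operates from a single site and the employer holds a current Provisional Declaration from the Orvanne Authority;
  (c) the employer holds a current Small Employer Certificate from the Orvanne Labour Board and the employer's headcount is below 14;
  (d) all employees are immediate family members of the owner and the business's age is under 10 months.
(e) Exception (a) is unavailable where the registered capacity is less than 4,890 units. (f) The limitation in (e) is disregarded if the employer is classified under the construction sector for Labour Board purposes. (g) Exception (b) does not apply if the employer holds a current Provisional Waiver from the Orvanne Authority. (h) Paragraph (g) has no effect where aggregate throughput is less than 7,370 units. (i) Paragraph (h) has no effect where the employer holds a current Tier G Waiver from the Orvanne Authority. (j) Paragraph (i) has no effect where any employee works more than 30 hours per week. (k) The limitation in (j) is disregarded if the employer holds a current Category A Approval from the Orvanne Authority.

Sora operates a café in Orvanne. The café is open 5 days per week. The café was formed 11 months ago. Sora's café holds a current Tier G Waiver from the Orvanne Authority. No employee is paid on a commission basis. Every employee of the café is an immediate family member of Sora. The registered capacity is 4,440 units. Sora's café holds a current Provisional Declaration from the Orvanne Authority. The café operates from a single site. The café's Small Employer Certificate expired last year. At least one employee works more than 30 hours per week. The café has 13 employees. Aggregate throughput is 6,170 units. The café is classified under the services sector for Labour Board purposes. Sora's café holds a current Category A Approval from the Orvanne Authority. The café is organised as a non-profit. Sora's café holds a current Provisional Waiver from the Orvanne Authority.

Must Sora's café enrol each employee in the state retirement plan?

Yes — Sora's café must enrol each employee in the state retirement plan.

Exception (a): the employer is a non-profit; no employee is paid on commission — every condition holds. Turning to paragraphs (e)–(f): (e) operates against (a): the registered capacity is 4,440 units, less than the 4,890 units limit. (f) is not triggered (the café is classified under the services sector), so (e) stands. (a) is therefore removed.
All of (b)'s requirements are met (the employer operates from a single site; a current Provisional Declaration is held). However, paragraphs (g)–(k) must be considered: (g) applies — a current Provisional Waiver is held. (h) operates (aggregate throughput is 6,170 units, less than the 7,370 units limit), but is itself disapplied by (i): (i) is triggered — a current Tier G Waiver is held. (j) applies (at least one employee exceeds 30 hours/week), but is overridden by (k): (k) operates against (j): a current Category A Approval is held. (b) is therefore removed.
Exception (c) does not apply: the Small Employer Certificate has expired.
Exception (d) does not apply: the business's age is 11 months, not under 10 months.
None of the exceptions is available; § 25 applies in full.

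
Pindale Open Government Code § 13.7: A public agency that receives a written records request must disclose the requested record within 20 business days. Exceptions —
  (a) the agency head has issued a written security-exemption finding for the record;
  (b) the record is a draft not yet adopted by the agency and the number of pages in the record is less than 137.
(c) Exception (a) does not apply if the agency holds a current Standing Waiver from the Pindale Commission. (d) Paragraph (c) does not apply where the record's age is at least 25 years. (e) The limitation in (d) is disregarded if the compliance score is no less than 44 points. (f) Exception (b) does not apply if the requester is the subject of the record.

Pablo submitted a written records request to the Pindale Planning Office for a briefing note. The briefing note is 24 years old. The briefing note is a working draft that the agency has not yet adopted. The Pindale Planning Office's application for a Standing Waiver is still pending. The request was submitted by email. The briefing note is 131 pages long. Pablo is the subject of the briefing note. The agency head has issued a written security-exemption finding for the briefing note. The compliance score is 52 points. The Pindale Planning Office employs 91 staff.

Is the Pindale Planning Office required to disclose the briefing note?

Exception (a) is satisfied on its face — a written security-exemption finding has been issued. Under paragraphs (c)–(e): (c), which would limit (a), is inapplicable: there is no Standing Waiver in force. (a) remains available.
All of (b)'s requirements are met (the briefing note is an unadopted draft; the number of pages in the record is 131, less than the 137 limit). But applying paragraph (f): (f) operates against (b): Pablo is the subject of the briefing note. (b) is therefore removed.

No — exception (a) applies; the Pindale Planning Office is not required to disclose the briefing note.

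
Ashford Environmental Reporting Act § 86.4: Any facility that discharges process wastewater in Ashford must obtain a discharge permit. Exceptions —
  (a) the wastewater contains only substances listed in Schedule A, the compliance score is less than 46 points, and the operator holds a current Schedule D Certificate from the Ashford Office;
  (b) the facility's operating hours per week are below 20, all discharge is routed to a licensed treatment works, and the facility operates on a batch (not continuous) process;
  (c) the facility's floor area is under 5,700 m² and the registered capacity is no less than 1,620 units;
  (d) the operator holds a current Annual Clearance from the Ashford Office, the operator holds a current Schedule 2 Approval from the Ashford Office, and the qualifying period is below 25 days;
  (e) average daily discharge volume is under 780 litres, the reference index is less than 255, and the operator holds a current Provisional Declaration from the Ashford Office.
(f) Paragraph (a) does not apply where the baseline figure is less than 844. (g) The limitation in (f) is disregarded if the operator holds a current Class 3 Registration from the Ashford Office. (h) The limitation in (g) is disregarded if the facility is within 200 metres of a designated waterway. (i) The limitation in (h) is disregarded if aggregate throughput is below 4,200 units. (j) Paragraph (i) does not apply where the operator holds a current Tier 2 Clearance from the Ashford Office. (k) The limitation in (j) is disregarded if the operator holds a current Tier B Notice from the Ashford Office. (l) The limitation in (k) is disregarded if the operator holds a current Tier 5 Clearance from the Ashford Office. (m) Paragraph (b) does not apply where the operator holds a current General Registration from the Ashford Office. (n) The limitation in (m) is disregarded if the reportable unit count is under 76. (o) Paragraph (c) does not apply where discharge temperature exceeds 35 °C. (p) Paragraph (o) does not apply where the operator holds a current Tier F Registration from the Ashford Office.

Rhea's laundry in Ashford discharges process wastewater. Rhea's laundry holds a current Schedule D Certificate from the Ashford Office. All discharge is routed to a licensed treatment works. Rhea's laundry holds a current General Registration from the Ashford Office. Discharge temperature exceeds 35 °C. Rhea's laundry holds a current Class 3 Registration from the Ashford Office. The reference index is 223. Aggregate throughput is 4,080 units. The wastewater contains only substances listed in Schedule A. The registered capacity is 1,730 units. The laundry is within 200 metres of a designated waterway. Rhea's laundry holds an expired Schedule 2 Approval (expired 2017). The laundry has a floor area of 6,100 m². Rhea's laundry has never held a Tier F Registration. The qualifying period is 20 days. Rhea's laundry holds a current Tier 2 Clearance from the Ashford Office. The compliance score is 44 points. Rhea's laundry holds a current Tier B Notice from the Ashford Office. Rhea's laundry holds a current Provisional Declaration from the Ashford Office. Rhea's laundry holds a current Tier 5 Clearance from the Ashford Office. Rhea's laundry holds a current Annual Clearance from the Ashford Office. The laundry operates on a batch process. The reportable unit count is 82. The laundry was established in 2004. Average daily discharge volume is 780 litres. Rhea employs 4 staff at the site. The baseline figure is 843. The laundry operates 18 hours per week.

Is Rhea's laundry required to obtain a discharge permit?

Yes — Rhea's laundry must obtain a discharge permit.

Exception (a)'s conditions are all satisfied: the wastewater is Schedule-A-only; the compliance score is 44 points, less than the 46 points limit; a current Schedule D Certificate is held. However, paragraphs (f)–(l) must be considered: (f) is engaged — the baseline figure is 843, less than the 844 limit. (g) is engaged (a current Class 3 Registration is held), but is overridden by (h): (h) operates against (g): the laundry is within 200 m of a designated waterway. (i) would limit (h) — aggregate throughput is 4,080 units, below the 4,200 units limit — but (j) sets (i) aside: (j) operates against (i): a current Tier 2 Clearance is held. (k) would limit (j) — a current Tier B Notice is held — but (l) sets (k) aside: (l) is engaged — a current Tier 5 Clearance is held. (a) is therefore removed.
Exception (b): the facility's operating hours per week are 18, below the 20 limit; discharge is routed to a licensed treatment works; the facility operates on a batch process — every condition holds. Turning to paragraphs (m)–(n): (m) operates against (b): a current General Registration is held. (n), which would lift (m), is not triggered — the reportable unit count is 82, not under 76. So (b) is unavailable.
Exception (c) does not apply: the facility's floor area is 6,100 m², not under 5,700 m².
Exception (d) fails — no current Schedule 2 Approval is held.
Exception (e) does not apply: average daily discharge volume is 780 litres, not under 780 litres.
No exception is made out. Rhea's laundry falls within the general rule.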